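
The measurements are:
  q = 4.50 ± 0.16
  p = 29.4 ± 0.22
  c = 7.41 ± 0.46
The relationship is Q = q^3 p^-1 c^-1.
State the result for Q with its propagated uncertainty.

Products/powers → add relative errors in quadrature, weighted by exponent:
  (3·δq/q)² = (3×0.0356)² = 0.0114;  (-1·δp/p)² = (-1×0.00748)² = 5.6e-05;  (-1·δc/c)² = (-1×0.0621)² = 0.00385
δQ/Q = √(0.0153) = 0.124
Q = 0.418, so δQ = 0.124 × 0.418 = 0.0517.

0.418 ± 0.0517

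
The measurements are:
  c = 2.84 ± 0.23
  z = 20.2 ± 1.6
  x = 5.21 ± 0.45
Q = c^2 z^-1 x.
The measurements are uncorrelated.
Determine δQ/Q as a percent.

Relative error in a monomial: (δQ/Q)² = Σ (nᵢ · δxᵢ/xᵢ)².
  (2·δc/c)² = (2×0.0810)² = 0.0262;  (-1·δz/z)² = (-1×0.0792)² = 0.00627;  (1·δx/x)² = (1×0.0864)² = 0.00746
δQ/Q = √(0.0400) = 0.200

20.0%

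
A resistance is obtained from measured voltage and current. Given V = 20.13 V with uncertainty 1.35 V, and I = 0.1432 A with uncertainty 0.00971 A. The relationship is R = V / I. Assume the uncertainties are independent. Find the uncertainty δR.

13.4 Ω

Products/powers → add relative errors in quadrature, weighted by exponent:
  (1·δV/V)² = (1×0.0671)² = 0.00450;  (-1·δI/I)² = (-1×0.0678)² = 0.00460
δR/R = √(0.00910) = 0.0954
R = 140.6 Ω, so δR = 0.0954 × 140.6 = 13.4 Ω.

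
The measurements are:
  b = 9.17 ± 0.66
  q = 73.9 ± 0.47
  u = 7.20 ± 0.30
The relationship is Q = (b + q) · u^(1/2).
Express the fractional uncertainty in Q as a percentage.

Let w = b + q = 83.1. δw = √(δb² + δq²) = √(0.436 + 0.221) = 0.810, so δw/w = 0.00975.
Q is then a monomial in w, u:
δQ/Q = √((δw/w)² + (½·δu/u)²) = √(9.51e-05 + 0.000434) = 0.0230

2.30%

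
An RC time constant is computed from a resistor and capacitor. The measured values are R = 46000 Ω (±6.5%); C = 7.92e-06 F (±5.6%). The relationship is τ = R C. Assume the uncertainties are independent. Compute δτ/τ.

Each factor contributes (exponent × relative error)² to (δτ/τ)²:
  (1·δR/R)² = (1×0.0650)² = 0.00423;  (1·δC/C)² = (1×0.0560)² = 0.00314
δτ/τ = √(0.00736) = 0.0858

0.0858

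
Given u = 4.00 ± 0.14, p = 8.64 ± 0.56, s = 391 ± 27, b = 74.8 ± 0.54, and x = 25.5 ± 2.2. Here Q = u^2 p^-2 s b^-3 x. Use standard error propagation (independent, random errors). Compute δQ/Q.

Q is a product of powers, so relative uncertainties combine in quadrature:
  (2·δu/u)² = (2×0.0350)² = 0.00490;  (-2·δp/p)² = (-2×0.0648)² = 0.0168;  (1·δs/s)² = (1×0.0691)² = 0.00477;  (-3·δb/b)² = (-3×0.00722)² = 0.000469;  (1·δx/x)² = (1×0.0863)² = 0.00744
δQ/Q = √(0.0344) = 0.185

0.185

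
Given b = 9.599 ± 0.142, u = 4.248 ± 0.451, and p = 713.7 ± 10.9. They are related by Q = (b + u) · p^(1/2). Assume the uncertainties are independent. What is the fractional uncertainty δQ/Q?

Let w = b + u = 13.85. δw = √(δb² + δu²) = √(0.0202 + 0.203) = 0.473, so δw/w = 0.0341.
Q is then a monomial in w, p:
δQ/Q = √((δw/w)² + (½·δp/p)²) = √(0.00117 + 5.83e-05) = 0.0350

0.0350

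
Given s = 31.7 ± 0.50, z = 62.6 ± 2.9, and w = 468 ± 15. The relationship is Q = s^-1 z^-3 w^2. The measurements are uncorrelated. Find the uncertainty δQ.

0.00433

For a monomial Q ∝ s^-1, z^-3, w^2, fractional errors add in quadrature:
  (-1·δs/s)² = (-1×0.0158)² = 0.000249;  (-3·δz/z)² = (-3×0.0463)² = 0.0193;  (2·δw/w)² = (2×0.0321)² = 0.00411
δQ/Q = √(0.0237) = 0.154
Q = 0.0282, so δQ = 0.154 × 0.0282 = 0.00433.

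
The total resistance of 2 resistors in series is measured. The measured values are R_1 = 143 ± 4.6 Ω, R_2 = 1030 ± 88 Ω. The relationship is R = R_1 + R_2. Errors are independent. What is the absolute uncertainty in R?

R is a linear combination, so absolute uncertainties add in quadrature:
  (δR_1)² = 21.2;  (δR_2)² = 7740
δR = √(7770) = 88.1 Ω

88.1 Ω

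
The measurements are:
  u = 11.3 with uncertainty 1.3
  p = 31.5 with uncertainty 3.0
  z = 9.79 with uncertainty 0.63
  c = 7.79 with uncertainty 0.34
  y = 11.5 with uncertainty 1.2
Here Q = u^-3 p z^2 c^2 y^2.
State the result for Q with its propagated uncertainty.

Products/powers → add relative errors in quadrature, weighted by exponent:
  (-3·δu/u)² = (-3×0.115)² = 0.119;  (1·δp/p)² = (1×0.0952)² = 0.00907;  (2·δz/z)² = (2×0.0644)² = 0.0166;  (2·δc/c)² = (2×0.0436)² = 0.00762;  (2·δy/y)² = (2×0.104)² = 0.0436
δQ/Q = √(0.196) = 0.443
Q = 16800, so δQ = 0.443 × 16800 = 7430.

16800 ± 7430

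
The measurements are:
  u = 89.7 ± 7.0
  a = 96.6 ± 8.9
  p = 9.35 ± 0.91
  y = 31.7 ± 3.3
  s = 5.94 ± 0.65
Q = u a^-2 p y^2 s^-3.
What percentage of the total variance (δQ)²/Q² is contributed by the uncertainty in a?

(δQ/Q)² = (1·δu/u)² + (-2·δa/a)² + (1·δp/p)² + (2·δy/y)² + (-3·δs/s)²
  u term: (1×0.0780)² = 0.00609
  a term: (-2×0.0921)² = 0.0340
  p term: (1×0.0973)² = 0.00947
  y term: (2×0.104)² = 0.0433
  s term: (-3×0.109)² = 0.108
Total = 0.201. Share from a = 0.0340/0.201 = 0.169.

16.9%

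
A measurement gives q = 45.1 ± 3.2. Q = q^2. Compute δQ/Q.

0.142

Q ∝ q^2, so δQ/Q = |2| · δq/q = 2 × 0.0710 = 0.142.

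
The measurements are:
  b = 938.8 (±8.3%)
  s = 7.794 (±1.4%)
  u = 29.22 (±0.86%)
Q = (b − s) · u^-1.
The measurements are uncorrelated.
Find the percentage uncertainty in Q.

8.41%

Let w = b − s = 931.0. δw = √(δb² + δs²) = √(6070 + 0.0119) = 77.9, so δw/w = 0.0837.
Q is then a monomial in w, u:
δQ/Q = √((δw/w)² + (-1·δu/u)²) = √(0.00700 + 7.4e-05) = 0.0841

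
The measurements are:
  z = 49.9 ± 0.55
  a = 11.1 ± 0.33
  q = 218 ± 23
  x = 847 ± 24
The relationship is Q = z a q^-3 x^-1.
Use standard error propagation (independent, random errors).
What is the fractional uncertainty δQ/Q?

Products/powers → add relative errors in quadrature, weighted by exponent:
  (1·δz/z)² = (1×0.0110)² = 0.000121;  (1·δa/a)² = (1×0.0297)² = 0.000884;  (-3·δq/q)² = (-3×0.106)² = 0.100;  (-1·δx/x)² = (-1×0.0283)² = 0.000803
δQ/Q = √(0.102) = 0.319

0.319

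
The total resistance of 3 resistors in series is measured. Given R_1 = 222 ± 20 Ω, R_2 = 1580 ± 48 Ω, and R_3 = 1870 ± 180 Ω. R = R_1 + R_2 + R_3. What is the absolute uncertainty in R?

187 Ω

Sums and differences: (δR)² = Σ (cᵢ δxᵢ)².
  (δR_1)² = 400;  (δR_2)² = 2300;  (δR_3)² = 32400
δR = √(35100) = 187 Ω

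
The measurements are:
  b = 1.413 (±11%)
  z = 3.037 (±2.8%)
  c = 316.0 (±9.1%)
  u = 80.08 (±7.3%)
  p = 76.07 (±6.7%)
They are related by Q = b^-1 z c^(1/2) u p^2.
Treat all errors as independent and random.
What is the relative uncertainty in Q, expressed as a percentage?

19.6%

Q is a product of powers, so relative uncertainties combine in quadrature:
  (-1·δb/b)² = (-1×0.110)² = 0.0121;  (1·δz/z)² = (1×0.0280)² = 0.000784;  (½·δc/c)² = (0.5×0.0910)² = 0.00207;  (1·δu/u)² = (1×0.0730)² = 0.00533;  (2·δp/p)² = (2×0.0670)² = 0.0180
δQ/Q = √(0.0382) = 0.196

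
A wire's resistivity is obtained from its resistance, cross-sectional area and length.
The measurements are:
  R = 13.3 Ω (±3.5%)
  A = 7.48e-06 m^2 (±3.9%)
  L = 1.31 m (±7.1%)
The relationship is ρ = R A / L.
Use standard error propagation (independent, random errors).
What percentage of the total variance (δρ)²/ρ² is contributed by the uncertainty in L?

64.7%

(δρ/ρ)² = (1·δR/R)² + (1·δA/A)² + (-1·δL/L)²
  R term: (1×0.0350)² = 0.00123
  A term: (1×0.0390)² = 0.00152
  L term: (-1×0.0710)² = 0.00504
Total = 0.00779. Share from L = 0.00504/0.00779 = 0.647.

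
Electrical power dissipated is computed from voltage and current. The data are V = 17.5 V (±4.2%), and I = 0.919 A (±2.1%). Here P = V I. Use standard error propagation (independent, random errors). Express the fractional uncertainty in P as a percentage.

4.70%

P is a product of powers, so relative uncertainties combine in quadrature:
  (1·δV/V)² = (1×0.0420)² = 0.00176;  (1·δI/I)² = (1×0.0210)² = 0.000441
δP/P = √(0.00221) = 0.0470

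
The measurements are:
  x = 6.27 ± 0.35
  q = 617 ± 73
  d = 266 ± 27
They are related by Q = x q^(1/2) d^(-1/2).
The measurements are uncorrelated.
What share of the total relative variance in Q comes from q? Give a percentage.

(δQ/Q)² = (1·δx/x)² + (½·δq/q)² + (−½·δd/d)²
  x term: (1×0.0558)² = 0.00312
  q term: (0.5×0.118)² = 0.00350
  d term: (-0.5×0.102)² = 0.00258
Total = 0.00919. Share from q = 0.00350/0.00919 = 0.381.

38.1%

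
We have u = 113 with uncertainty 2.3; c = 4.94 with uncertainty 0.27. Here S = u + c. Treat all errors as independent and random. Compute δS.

Absolute uncertainties add in quadrature for a linear combination:
  (δu)² = 5.29;  (δc)² = 0.0729
δS = √(5.36) = 2.32

2.32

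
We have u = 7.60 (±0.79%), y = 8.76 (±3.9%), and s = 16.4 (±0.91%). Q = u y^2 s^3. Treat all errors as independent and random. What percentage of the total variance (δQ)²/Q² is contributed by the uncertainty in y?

(δQ/Q)² = (1·δu/u)² + (2·δy/y)² + (3·δs/s)²
  u term: (1×0.00790)² = 6.24e-05
  y term: (2×0.0390)² = 0.00608
  s term: (3×0.00910)² = 0.000745
Total = 0.00689. Share from y = 0.00608/0.00689 = 0.883.

88.3%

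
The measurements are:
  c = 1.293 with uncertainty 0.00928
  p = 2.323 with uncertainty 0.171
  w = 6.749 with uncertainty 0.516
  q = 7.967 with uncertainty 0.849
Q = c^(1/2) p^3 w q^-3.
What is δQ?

0.0753

For a monomial Q ∝ c^(1/2), p^3, w, q^-3, fractional errors add in quadrature:
  (½·δc/c)² = (0.5×0.00718)² = 1.29e-05;  (3·δp/p)² = (3×0.0736)² = 0.0488;  (1·δw/w)² = (1×0.0765)² = 0.00585;  (-3·δq/q)² = (-3×0.107)² = 0.102
δQ/Q = √(0.157) = 0.396
Q = 0.1902, so δQ = 0.396 × 0.1902 = 0.0753.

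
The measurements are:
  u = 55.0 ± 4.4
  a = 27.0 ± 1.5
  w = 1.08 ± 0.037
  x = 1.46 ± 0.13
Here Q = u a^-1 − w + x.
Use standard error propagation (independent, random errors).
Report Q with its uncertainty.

2.42 ± 0.240

Let p = u·a^-1 = 2.04. δp/p = √((1·δu/u)² + (-1·δa/a)²) = √(0.00640 + 0.00309) = 0.0974, so δp = 0.198.
Q = p − w + x: δQ = √(δp² + δw² + δx²) = √(0.0394 + 0.00137 + 0.0169) = 0.240
Q = 2.42.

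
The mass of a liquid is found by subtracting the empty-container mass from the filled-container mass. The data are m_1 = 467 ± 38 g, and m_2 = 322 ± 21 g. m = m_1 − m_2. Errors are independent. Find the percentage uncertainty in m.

29.9%

For a sum/difference, combine absolute errors in quadrature:
  (δm_1)² = 1440;  (δm_2)² = 441
δm = √(1880) = 43.4 g
m = 145 g, so δm/m = 43.4/145 = 0.299.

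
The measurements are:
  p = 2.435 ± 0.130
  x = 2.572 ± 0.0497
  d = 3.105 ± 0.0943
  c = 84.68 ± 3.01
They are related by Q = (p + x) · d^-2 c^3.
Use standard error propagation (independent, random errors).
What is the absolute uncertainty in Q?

39700

Let u = p + x = 5.007. δu = √(δp² + δx²) = √(0.0169 + 0.00247) = 0.139, so δu/u = 0.0278.
Q is then a monomial in u, d, c:
δQ/Q = √((δu/u)² + (-2·δd/d)² + (3·δc/c)²) = √(0.000773 + 0.00369 + 0.0114) = 0.126
Q = 315400, so δQ = 0.126 × 315400 = 39700.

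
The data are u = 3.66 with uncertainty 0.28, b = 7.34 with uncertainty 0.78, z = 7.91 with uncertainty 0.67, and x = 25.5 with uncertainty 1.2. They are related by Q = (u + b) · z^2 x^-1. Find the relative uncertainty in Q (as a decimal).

0.191

Let w = u + b = 11.0. δw = √(δu² + δb²) = √(0.0784 + 0.608) = 0.829, so δw/w = 0.0753.
Q is then a monomial in w, z, x:
δQ/Q = √((δw/w)² + (2·δz/z)² + (-1·δx/x)²) = √(0.00568 + 0.0287 + 0.00221) = 0.191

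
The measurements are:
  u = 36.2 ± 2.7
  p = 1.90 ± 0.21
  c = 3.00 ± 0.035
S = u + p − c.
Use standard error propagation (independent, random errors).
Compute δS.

2.71

S is a linear combination, so absolute uncertainties add in quadrature:
  (δu)² = 7.29;  (δp)² = 0.0441;  (δc)² = 0.00123
δS = √(7.34) = 2.71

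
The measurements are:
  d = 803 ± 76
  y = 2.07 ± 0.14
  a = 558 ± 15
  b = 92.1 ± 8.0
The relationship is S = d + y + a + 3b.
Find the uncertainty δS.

S is a linear combination, so absolute uncertainties add in quadrature:
  (δd)² = 5780;  (δy)² = 0.0196;  (δa)² = 225;  (3·δb)² = 576
δS = √(6580) = 81.1

81.1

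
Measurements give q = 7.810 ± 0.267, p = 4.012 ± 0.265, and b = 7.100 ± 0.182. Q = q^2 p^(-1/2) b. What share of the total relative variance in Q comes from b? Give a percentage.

(δQ/Q)² = (2·δq/q)² + (−½·δp/p)² + (1·δb/b)²
  q term: (2×0.0342)² = 0.00467
  p term: (-0.5×0.0661)² = 0.00109
  b term: (1×0.0256)² = 0.000657
Total = 0.00642. Share from b = 0.000657/0.00642 = 0.102.

10.2%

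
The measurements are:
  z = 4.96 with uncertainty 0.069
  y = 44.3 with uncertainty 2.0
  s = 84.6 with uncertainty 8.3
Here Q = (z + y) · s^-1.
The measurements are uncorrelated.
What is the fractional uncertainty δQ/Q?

0.106

Let u = z + y = 49.3. δu = √(δz² + δy²) = √(0.00476 + 4.00) = 2.00, so δu/u = 0.0406.
Q is then a monomial in u, s:
δQ/Q = √((δu/u)² + (-1·δs/s)²) = √(0.00165 + 0.00963) = 0.106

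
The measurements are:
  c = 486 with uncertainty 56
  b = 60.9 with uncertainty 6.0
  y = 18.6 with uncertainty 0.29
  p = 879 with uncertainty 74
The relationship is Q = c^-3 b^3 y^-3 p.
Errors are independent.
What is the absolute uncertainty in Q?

0.000125

Relative error in a monomial: (δQ/Q)² = Σ (nᵢ · δxᵢ/xᵢ)².
  (-3·δc/c)² = (-3×0.115)² = 0.119;  (3·δb/b)² = (3×0.0985)² = 0.0874;  (-3·δy/y)² = (-3×0.0156)² = 0.00219;  (1·δp/p)² = (1×0.0842)² = 0.00709
δQ/Q = √(0.216) = 0.465
Q = 0.000269, so δQ = 0.465 × 0.000269 = 0.000125.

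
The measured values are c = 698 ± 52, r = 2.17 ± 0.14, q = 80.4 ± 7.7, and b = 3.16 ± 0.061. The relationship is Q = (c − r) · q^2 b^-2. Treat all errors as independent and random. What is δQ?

Let u = c − r = 696. δu = √(δc² + δr²) = √(2700 + 0.0196) = 52.0, so δu/u = 0.0747.
Q is then a monomial in u, q, b:
δQ/Q = √((δu/u)² + (2·δq/q)² + (-2·δb/b)²) = √(0.00558 + 0.0367 + 0.00149) = 0.209
Q = 4.5e+05, so δQ = 0.209 × 4.5e+05 = 94200.

94200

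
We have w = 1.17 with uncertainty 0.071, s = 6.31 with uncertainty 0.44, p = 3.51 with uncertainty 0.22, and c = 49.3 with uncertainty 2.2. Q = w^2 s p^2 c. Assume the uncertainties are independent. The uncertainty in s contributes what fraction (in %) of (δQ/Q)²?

(δQ/Q)² = (2·δw/w)² + (1·δs/s)² + (2·δp/p)² + (1·δc/c)²
  w term: (2×0.0607)² = 0.0147
  s term: (1×0.0697)² = 0.00486
  p term: (2×0.0627)² = 0.0157
  c term: (1×0.0446)² = 0.00199
Total = 0.0373. Share from s = 0.00486/0.0373 = 0.130.

13.0%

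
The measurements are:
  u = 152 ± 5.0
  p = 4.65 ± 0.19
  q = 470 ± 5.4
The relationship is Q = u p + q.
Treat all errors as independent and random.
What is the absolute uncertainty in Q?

Let w = u·p = 707. δw/w = √((1·δu/u)² + (1·δp/p)²) = √(0.00108 + 0.00167) = 0.0525, so δw = 37.1.
Q = w + q: δQ = √(δw² + δq²) = √(1370 + 29.2) = 37.5

37.5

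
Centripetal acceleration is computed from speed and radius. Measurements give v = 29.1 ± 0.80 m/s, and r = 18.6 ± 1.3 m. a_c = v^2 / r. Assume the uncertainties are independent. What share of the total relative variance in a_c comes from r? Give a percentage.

(δa_c/a_c)² = (2·δv/v)² + (-1·δr/r)²
  v term: (2×0.0275)² = 0.00302
  r term: (-1×0.0699)² = 0.00488
Total = 0.00791. Share from r = 0.00488/0.00791 = 0.618.

61.8%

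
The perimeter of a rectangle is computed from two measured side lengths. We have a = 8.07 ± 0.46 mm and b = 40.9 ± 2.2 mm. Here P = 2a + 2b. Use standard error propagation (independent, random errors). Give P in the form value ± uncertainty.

97.9 ± 4.50 mm

Absolute uncertainties add in quadrature for a linear combination:
  (2·δa)² = 0.846;  (2·δb)² = 19.4
δP = √(20.2) = 4.50 mm
P = 97.9 mm.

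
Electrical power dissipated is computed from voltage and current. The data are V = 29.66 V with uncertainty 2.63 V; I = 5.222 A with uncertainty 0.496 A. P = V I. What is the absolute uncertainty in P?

Products/powers → add relative errors in quadrature, weighted by exponent:
  (1·δV/V)² = (1×0.0887)² = 0.00786;  (1·δI/I)² = (1×0.0950)² = 0.00902
δP/P = √(0.0169) = 0.130
P = 154.9 W, so δP = 0.130 × 154.9 = 20.1 W.

20.1 W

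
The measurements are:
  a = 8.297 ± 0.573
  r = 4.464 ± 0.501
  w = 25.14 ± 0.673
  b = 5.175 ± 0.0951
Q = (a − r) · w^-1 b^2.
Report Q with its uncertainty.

4.083 ± 0.832

Let u = a − r = 3.833. δu = √(δa² + δr²) = √(0.328 + 0.251) = 0.761, so δu/u = 0.199.
Q is then a monomial in u, w, b:
δQ/Q = √((δu/u)² + (-1·δw/w)² + (2·δb/b)²) = √(0.0394 + 0.000717 + 0.00135) = 0.204
Q = 4.083, so δQ = 0.204 × 4.083 = 0.832.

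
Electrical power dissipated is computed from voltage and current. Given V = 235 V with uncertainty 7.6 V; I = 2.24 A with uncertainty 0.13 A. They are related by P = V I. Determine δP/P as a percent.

Since P is a product/quotient, work with relative uncertainties:
  (1·δV/V)² = (1×0.0323)² = 0.00105;  (1·δI/I)² = (1×0.0580)² = 0.00337
δP/P = √(0.00441) = 0.0664

6.64%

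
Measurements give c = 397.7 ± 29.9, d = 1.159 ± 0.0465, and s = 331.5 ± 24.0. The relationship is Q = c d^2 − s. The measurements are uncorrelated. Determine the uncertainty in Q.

63.5

Let p = c·d^2 = 534.2. δp/p = √((1·δc/c)² + (2·δd/d)²) = √(0.00565 + 0.00644) = 0.110, so δp = 58.7.
Q = p − s: δQ = √(δp² + δs²) = √(3450 + 576) = 63.5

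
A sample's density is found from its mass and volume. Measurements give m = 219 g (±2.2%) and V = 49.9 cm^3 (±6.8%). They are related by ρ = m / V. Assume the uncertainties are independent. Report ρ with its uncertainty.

4.39 ± 0.314 g/cm^3

Products/powers → add relative errors in quadrature, weighted by exponent:
  (1·δm/m)² = (1×0.0220)² = 0.000484;  (-1·δV/V)² = (-1×0.0680)² = 0.00462
δρ/ρ = √(0.00511) = 0.0715
ρ = 4.39 g/cm^3, so δρ = 0.0715 × 4.39 = 0.314 g/cm^3.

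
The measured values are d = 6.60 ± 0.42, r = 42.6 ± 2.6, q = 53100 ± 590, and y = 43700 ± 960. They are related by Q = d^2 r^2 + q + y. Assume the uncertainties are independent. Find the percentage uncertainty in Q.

7.95%

Let p = d^2·r^2 = 79100. δp/p = √((2·δd/d)² + (2·δr/r)²) = √(0.0162 + 0.0149) = 0.176, so δp = 13900.
Q = p + q + y: δQ = √(δp² + δq² + δy²) = √(1.94e+08 + 3.48e+05 + 9.22e+05) = 14000
Q = 1.76e+05, so δQ/Q = 14000/1.76e+05 = 0.0795.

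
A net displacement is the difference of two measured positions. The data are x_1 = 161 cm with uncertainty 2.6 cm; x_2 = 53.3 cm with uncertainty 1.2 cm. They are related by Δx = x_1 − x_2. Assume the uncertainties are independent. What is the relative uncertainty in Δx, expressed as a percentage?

Δx is a linear combination, so absolute uncertainties add in quadrature:
  (δx_1)² = 6.76;  (δx_2)² = 1.44
δΔx = √(8.20) = 2.86 cm
Δx = 108 cm, so δΔx/Δx = 2.86/108 = 0.0266.

2.66%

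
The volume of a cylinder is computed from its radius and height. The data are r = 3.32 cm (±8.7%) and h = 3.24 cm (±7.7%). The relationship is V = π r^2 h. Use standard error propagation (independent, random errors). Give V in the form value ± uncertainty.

112 ± 21.3 cm^3

V is a product of powers, so relative uncertainties combine in quadrature:
  (2·δr/r)² = (2×0.0870)² = 0.0303;  (1·δh/h)² = (1×0.0770)² = 0.00593
δV/V = √(0.0362) = 0.190
V = 112 cm^3, so δV = 0.190 × 112 = 21.3 cm^3.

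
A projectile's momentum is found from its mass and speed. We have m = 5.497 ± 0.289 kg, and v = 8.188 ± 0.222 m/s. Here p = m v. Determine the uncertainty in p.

2.66 kg·m/s

Products/powers → add relative errors in quadrature, weighted by exponent:
  (1·δm/m)² = (1×0.0526)² = 0.00276;  (1·δv/v)² = (1×0.0271)² = 0.000735
δp/p = √(0.00350) = 0.0592
p = 45.01 kg·m/s, so δp = 0.0592 × 45.01 = 2.66 kg·m/s.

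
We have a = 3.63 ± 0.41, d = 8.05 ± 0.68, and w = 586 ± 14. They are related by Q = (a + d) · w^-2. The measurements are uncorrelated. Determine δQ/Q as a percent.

8.31%

Let u = a + d = 11.7. δu = √(δa² + δd²) = √(0.168 + 0.462) = 0.794, so δu/u = 0.0680.
Q is then a monomial in u, w:
δQ/Q = √((δu/u)² + (-2·δw/w)²) = √(0.00462 + 0.00228) = 0.0831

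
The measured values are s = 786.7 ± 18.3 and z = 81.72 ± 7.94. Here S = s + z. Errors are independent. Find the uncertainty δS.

Each term contributes (cᵢ δxᵢ)² to (δS)²:
  (δs)² = 335;  (δz)² = 63.0
δS = √(398) = 19.9

19.9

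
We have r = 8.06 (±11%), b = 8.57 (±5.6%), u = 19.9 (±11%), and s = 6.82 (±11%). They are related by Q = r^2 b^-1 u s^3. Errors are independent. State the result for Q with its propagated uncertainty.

47900 ± 19900

For a monomial Q ∝ r^2, b^-1, u, s^3, fractional errors add in quadrature:
  (2·δr/r)² = (2×0.110)² = 0.0484;  (-1·δb/b)² = (-1×0.0560)² = 0.00314;  (1·δu/u)² = (1×0.110)² = 0.0121;  (3·δs/s)² = (3×0.110)² = 0.109
δQ/Q = √(0.173) = 0.415
Q = 47900, so δQ = 0.415 × 47900 = 19900.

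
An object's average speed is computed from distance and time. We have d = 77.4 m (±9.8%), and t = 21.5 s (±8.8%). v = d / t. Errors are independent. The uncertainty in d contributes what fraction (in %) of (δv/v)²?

55.4%

(δv/v)² = (1·δd/d)² + (-1·δt/t)²
  d term: (1×0.0980)² = 0.00960
  t term: (-1×0.0880)² = 0.00774
Total = 0.0173. Share from d = 0.00960/0.0173 = 0.554.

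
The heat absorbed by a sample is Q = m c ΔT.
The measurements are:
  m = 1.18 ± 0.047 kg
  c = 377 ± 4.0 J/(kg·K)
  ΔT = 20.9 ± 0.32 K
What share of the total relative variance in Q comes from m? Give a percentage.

(δQ/Q)² = (1·δm/m)² + (1·δc/c)² + (1·δΔT/ΔT)²
  m term: (1×0.0398)² = 0.00159
  c term: (1×0.0106)² = 0.000113
  ΔT term: (1×0.0153)² = 0.000234
Total = 0.00193. Share from m = 0.00159/0.00193 = 0.821.

82.1%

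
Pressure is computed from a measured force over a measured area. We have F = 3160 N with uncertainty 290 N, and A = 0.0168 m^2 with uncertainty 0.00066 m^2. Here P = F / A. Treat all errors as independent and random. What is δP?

For a monomial P ∝ F, A^-1, fractional errors add in quadrature:
  (1·δF/F)² = (1×0.0918)² = 0.00842;  (-1·δA/A)² = (-1×0.0393)² = 0.00154
δP/P = √(0.00997) = 0.0998
P = 1.88e+05 Pa, so δP = 0.0998 × 1.88e+05 = 18800 Pa.

18800 Pa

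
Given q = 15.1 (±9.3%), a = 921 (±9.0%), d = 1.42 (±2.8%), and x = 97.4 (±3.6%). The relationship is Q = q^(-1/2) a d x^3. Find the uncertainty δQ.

Relative error in a monomial: (δQ/Q)² = Σ (nᵢ · δxᵢ/xᵢ)².
  (−½·δq/q)² = (-0.5×0.0930)² = 0.00216;  (1·δa/a)² = (1×0.0900)² = 0.00810;  (1·δd/d)² = (1×0.0280)² = 0.000784;  (3·δx/x)² = (3×0.0360)² = 0.0117
δQ/Q = √(0.0227) = 0.151
Q = 3.11e+08, so δQ = 0.151 × 3.11e+08 = 4.69e+07.

4.69e+07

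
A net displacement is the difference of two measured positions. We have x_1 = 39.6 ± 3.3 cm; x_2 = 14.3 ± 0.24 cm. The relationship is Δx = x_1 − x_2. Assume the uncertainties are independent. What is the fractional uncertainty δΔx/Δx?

Each term contributes (cᵢ δxᵢ)² to (δΔx)²:
  (δx_1)² = 10.9;  (δx_2)² = 0.0576
δΔx = √(10.9) = 3.31 cm
Δx = 25.3 cm, so δΔx/Δx = 3.31/25.3 = 0.131.

0.131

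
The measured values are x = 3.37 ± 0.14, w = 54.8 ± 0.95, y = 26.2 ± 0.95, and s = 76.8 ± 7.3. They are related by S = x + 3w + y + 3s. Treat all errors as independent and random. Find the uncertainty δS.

22.1

Sums and differences: (δS)² = Σ (cᵢ δxᵢ)².
  (δx)² = 0.0196;  (3·δw)² = 8.12;  (δy)² = 0.902;  (3·δs)² = 480
δS = √(489) = 22.1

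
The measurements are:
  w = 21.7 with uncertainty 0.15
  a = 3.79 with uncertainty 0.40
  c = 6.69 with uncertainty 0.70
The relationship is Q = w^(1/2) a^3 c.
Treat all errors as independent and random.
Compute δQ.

566

Q is a product of powers, so relative uncertainties combine in quadrature:
  (½·δw/w)² = (0.5×0.00691)² = 1.19e-05;  (3·δa/a)² = (3×0.106)² = 0.100;  (1·δc/c)² = (1×0.105)² = 0.0109
δQ/Q = √(0.111) = 0.333
Q = 1700, so δQ = 0.333 × 1700 = 566.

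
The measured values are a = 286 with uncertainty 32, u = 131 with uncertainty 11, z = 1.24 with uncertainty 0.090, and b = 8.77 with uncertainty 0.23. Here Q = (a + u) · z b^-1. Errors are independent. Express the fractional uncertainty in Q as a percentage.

11.2%

Let w = a + u = 417. δw = √(δa² + δu²) = √(1020 + 121) = 33.8, so δw/w = 0.0811.
Q is then a monomial in w, z, b:
δQ/Q = √((δw/w)² + (1·δz/z)² + (-1·δb/b)²) = √(0.00658 + 0.00527 + 0.000688) = 0.112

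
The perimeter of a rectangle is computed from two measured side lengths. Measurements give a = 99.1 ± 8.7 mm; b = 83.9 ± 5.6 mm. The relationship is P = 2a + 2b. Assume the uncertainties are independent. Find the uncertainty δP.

20.7 mm

P is a linear combination, so absolute uncertainties add in quadrature:
  (2·δa)² = 303;  (2·δb)² = 125
δP = √(428) = 20.7 mm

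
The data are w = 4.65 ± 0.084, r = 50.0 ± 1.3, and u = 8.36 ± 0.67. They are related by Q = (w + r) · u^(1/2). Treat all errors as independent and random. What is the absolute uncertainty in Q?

7.37

Let h = w + r = 54.6. δh = √(δw² + δr²) = √(0.00706 + 1.69) = 1.30, so δh/h = 0.0238.
Q is then a monomial in h, u:
δQ/Q = √((δh/h)² + (½·δu/u)²) = √(0.000568 + 0.00161) = 0.0466
Q = 158, so δQ = 0.0466 × 158 = 7.37.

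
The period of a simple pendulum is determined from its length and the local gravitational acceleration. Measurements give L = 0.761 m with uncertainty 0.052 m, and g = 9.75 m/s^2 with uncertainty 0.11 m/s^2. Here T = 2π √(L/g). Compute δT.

T is a product of powers, so relative uncertainties combine in quadrature:
  (½·δL/L)² = (0.5×0.0683)² = 0.00117;  (−½·δg/g)² = (-0.5×0.0113)² = 3.18e-05
δT/T = √(0.00120) = 0.0346
T = 1.76 s, so δT = 0.0346 × 1.76 = 0.0608 s.

0.0608 s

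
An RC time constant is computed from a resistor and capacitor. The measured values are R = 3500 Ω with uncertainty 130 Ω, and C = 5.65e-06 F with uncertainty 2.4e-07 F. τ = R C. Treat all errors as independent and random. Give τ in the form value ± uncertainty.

0.0198 ± 0.00112 s

Each factor contributes (exponent × relative error)² to (δτ/τ)²:
  (1·δR/R)² = (1×0.0371)² = 0.00138;  (1·δC/C)² = (1×0.0425)² = 0.00180
δτ/τ = √(0.00318) = 0.0564
τ = 0.0198 s, so δτ = 0.0564 × 0.0198 = 0.00112 s.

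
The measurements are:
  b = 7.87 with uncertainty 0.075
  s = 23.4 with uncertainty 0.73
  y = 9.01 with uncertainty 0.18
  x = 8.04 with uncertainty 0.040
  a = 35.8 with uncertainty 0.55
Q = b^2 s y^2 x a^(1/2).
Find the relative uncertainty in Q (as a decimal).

For a monomial Q ∝ b^2, s, y^2, x, a^(1/2), fractional errors add in quadrature:
  (2·δb/b)² = (2×0.00953)² = 0.000363;  (1·δs/s)² = (1×0.0312)² = 0.000973;  (2·δy/y)² = (2×0.0200)² = 0.00160;  (1·δx/x)² = (1×0.00498)² = 2.48e-05;  (½·δa/a)² = (0.5×0.0154)² = 5.9e-05
δQ/Q = √(0.00302) = 0.0549

0.0549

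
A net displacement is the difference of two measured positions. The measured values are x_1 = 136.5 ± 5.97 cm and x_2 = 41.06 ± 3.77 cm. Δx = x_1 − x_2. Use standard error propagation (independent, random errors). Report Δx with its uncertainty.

95.44 ± 7.06 cm

Δx is a linear combination, so absolute uncertainties add in quadrature:
  (δx_1)² = 35.6;  (δx_2)² = 14.2
δΔx = √(49.9) = 7.06 cm
Δx = 95.44 cm.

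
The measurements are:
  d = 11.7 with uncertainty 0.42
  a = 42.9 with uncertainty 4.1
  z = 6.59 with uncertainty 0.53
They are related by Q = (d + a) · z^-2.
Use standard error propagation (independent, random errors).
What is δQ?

Let u = d + a = 54.6. δu = √(δd² + δa²) = √(0.176 + 16.8) = 4.12, so δu/u = 0.0755.
Q is then a monomial in u, z:
δQ/Q = √((δu/u)² + (-2·δz/z)²) = √(0.00570 + 0.0259) = 0.178
Q = 1.26, so δQ = 0.178 × 1.26 = 0.223.

0.223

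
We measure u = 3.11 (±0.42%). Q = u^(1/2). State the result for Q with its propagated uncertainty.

Since Q is a product/quotient, work with relative uncertainties:
  (½·δu/u)² = (0.5×0.00420)² = 4.41e-06
δQ/Q = √(4.41e-06) = 0.00210
Q = 1.76, so δQ = 0.00210 × 1.76 = 0.00370.

1.76 ± 0.00370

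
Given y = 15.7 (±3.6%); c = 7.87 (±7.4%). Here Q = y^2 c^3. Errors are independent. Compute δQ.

28000

Each factor contributes (exponent × relative error)² to (δQ/Q)²:
  (2·δy/y)² = (2×0.0360)² = 0.00518;  (3·δc/c)² = (3×0.0740)² = 0.0493
δQ/Q = √(0.0545) = 0.233
Q = 1.2e+05, so δQ = 0.233 × 1.2e+05 = 28000.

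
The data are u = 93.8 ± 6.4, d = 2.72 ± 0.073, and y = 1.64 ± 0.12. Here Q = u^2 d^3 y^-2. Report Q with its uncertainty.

65800 ± 14200

Since Q is a product/quotient, work with relative uncertainties:
  (2·δu/u)² = (2×0.0682)² = 0.0186;  (3·δd/d)² = (3×0.0268)² = 0.00648;  (-2·δy/y)² = (-2×0.0732)² = 0.0214
δQ/Q = √(0.0465) = 0.216
Q = 65800, so δQ = 0.216 × 65800 = 14200.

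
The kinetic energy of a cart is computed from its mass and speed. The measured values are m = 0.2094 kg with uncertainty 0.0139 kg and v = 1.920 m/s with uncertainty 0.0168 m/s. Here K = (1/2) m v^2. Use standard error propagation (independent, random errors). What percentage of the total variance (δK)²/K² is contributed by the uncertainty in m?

93.5%

(δK/K)² = (1·δm/m)² + (2·δv/v)²
  m term: (1×0.0664)² = 0.00441
  v term: (2×0.00875)² = 0.000306
Total = 0.00471. Share from m = 0.00441/0.00471 = 0.935.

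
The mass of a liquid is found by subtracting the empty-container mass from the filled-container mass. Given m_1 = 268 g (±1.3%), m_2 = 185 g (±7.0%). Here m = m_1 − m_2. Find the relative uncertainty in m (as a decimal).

0.162

For a sum/difference, combine absolute errors in quadrature:
  (δm_1)² = 12.1;  (δm_2)² = 168
δm = √(180) = 13.4 g
m = 83.0 g, so δm/m = 13.4/83.0 = 0.162.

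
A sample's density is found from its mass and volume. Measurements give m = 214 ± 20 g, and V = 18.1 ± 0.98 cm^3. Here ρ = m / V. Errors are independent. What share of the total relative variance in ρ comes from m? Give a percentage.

(δρ/ρ)² = (1·δm/m)² + (-1·δV/V)²
  m term: (1×0.0935)² = 0.00873
  V term: (-1×0.0541)² = 0.00293
Total = 0.0117. Share from m = 0.00873/0.0117 = 0.749.

74.9%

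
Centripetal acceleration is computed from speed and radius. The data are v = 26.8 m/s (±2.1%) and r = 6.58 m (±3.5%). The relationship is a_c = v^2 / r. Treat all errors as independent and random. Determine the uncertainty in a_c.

Relative error in a monomial: (δa_c/a_c)² = Σ (nᵢ · δxᵢ/xᵢ)².
  (2·δv/v)² = (2×0.0210)² = 0.00176;  (-1·δr/r)² = (-1×0.0350)² = 0.00123
δa_c/a_c = √(0.00299) = 0.0547
a_c = 109 m/s^2, so δa_c = 0.0547 × 109 = 5.97 m/s^2.

5.97 m/s^2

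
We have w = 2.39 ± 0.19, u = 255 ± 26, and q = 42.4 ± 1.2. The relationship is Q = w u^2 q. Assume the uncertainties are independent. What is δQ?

1.45e+06

Products/powers → add relative errors in quadrature, weighted by exponent:
  (1·δw/w)² = (1×0.0795)² = 0.00632;  (2·δu/u)² = (2×0.102)² = 0.0416;  (1·δq/q)² = (1×0.0283)² = 0.000801
δQ/Q = √(0.0487) = 0.221
Q = 6.59e+06, so δQ = 0.221 × 6.59e+06 = 1.45e+06.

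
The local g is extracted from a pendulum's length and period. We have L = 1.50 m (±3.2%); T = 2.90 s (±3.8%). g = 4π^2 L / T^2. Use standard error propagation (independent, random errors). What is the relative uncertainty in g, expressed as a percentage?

Each factor contributes (exponent × relative error)² to (δg/g)²:
  (1·δL/L)² = (1×0.0320)² = 0.00102;  (-2·δT/T)² = (-2×0.0380)² = 0.00578
δg/g = √(0.00680) = 0.0825

8.25%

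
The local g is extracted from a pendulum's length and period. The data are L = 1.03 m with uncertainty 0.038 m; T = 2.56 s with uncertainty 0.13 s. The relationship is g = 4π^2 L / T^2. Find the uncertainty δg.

0.670 m/s^2

g is a product of powers, so relative uncertainties combine in quadrature:
  (1·δL/L)² = (1×0.0369)² = 0.00136;  (-2·δT/T)² = (-2×0.0508)² = 0.0103
δg/g = √(0.0117) = 0.108
g = 6.20 m/s^2, so δg = 0.108 × 6.20 = 0.670 m/s^2.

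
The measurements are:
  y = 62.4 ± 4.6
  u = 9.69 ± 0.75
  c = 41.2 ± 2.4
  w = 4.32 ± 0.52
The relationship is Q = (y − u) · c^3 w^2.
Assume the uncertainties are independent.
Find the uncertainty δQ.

2.14e+07

Let h = y − u = 52.7. δh = √(δy² + δu²) = √(21.2 + 0.562) = 4.66, so δh/h = 0.0884.
Q is then a monomial in h, c, w:
δQ/Q = √((δh/h)² + (3·δc/c)² + (2·δw/w)²) = √(0.00782 + 0.0305 + 0.0580) = 0.310
Q = 6.88e+07, so δQ = 0.310 × 6.88e+07 = 2.14e+07.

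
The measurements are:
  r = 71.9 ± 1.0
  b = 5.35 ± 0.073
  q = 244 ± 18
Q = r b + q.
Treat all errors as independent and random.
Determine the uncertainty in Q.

Let p = r·b = 385. δp/p = √((1·δr/r)² + (1·δb/b)²) = √(0.000193 + 0.000186) = 0.0195, so δp = 7.49.
Q = p + q: δQ = √(δp² + δq²) = √(56.2 + 324) = 19.5

19.5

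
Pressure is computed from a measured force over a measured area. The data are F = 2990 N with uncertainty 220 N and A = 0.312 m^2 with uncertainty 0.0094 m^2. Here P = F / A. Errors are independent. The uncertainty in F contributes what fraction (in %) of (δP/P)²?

85.6%

(δP/P)² = (1·δF/F)² + (-1·δA/A)²
  F term: (1×0.0736)² = 0.00541
  A term: (-1×0.0301)² = 0.000908
Total = 0.00632. Share from F = 0.00541/0.00632 = 0.856.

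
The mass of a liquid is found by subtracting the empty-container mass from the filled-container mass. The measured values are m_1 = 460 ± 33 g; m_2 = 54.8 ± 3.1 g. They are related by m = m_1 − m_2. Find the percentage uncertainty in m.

For a sum/difference, combine absolute errors in quadrature:
  (δm_1)² = 1090;  (δm_2)² = 9.61
δm = √(1100) = 33.1 g
m = 405 g, so δm/m = 33.1/405 = 0.0818.

8.18%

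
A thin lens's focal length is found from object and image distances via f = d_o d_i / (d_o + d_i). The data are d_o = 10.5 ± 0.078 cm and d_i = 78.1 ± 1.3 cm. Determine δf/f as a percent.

0.684%

∂f/∂d_o = (d_i/(d_o+d_i))² = 0.777;  ∂f/∂d_i = (d_o/(d_o+d_i))² = 0.0140
δf = √((∂f/∂d_o · δd_o)² + (∂f/∂d_i · δd_i)²) = √(0.00367 + 0.000333) = 0.0633 cm
f = 9.26 cm, so δf/f = 0.0633/9.26 = 0.00684.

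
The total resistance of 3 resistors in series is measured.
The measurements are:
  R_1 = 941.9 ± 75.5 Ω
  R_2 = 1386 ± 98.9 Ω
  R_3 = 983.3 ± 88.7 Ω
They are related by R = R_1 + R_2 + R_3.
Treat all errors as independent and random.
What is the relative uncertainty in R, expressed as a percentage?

For a sum/difference, combine absolute errors in quadrature:
  (δR_1)² = 5700;  (δR_2)² = 9780;  (δR_3)² = 7870
δR = √(23300) = 153 Ω
R = 3311 Ω, so δR/R = 153/3311 = 0.0461.

4.61%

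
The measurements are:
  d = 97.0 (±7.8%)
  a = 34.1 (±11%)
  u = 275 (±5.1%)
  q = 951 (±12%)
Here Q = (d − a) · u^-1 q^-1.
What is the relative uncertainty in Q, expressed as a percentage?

18.7%

Let w = d − a = 62.9. δw = √(δd² + δa²) = √(57.2 + 14.1) = 8.44, so δw/w = 0.134.
Q is then a monomial in w, u, q:
δQ/Q = √((δw/w)² + (-1·δu/u)² + (-1·δq/q)²) = √(0.0180 + 0.00260 + 0.0144) = 0.187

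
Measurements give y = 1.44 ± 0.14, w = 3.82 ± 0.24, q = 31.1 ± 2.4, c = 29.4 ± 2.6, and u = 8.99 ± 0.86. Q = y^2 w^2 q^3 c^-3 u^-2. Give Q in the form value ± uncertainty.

0.443 ± 0.205

Products/powers → add relative errors in quadrature, weighted by exponent:
  (2·δy/y)² = (2×0.0972)² = 0.0378;  (2·δw/w)² = (2×0.0628)² = 0.0158;  (3·δq/q)² = (3×0.0772)² = 0.0536;  (-3·δc/c)² = (-3×0.0884)² = 0.0704;  (-2·δu/u)² = (-2×0.0957)² = 0.0366
δQ/Q = √(0.214) = 0.463
Q = 0.443, so δQ = 0.463 × 0.443 = 0.205.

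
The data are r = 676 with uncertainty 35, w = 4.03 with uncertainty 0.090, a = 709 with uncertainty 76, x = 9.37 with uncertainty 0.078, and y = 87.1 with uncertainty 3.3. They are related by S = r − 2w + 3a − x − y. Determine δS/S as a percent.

Sums and differences: (δS)² = Σ (cᵢ δxᵢ)².
  (δr)² = 1220;  (2·δw)² = 0.0324;  (3·δa)² = 52000;  (δx)² = 0.00608;  (δy)² = 10.9
δS = √(53200) = 231
S = 2700, so δS/S = 231/2700 = 0.0855.

8.55%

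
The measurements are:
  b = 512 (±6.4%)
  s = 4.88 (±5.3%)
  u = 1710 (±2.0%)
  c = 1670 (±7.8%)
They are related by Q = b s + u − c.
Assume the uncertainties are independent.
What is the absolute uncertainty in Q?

247

Let p = b·s = 2500. δp/p = √((1·δb/b)² + (1·δs/s)²) = √(0.00410 + 0.00281) = 0.0831, so δp = 208.
Q = p + u − c: δQ = √(δp² + δu² + δc²) = √(43100 + 1170 + 17000) = 247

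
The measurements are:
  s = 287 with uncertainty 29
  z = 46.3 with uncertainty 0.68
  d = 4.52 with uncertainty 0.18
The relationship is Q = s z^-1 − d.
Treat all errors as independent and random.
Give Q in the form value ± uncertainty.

Let p = s·z^-1 = 6.20. δp/p = √((1·δs/s)² + (-1·δz/z)²) = √(0.0102 + 0.000216) = 0.102, so δp = 0.633.
Q = p − d: δQ = √(δp² + δd²) = √(0.401 + 0.0324) = 0.658
Q = 1.68.

1.68 ± 0.658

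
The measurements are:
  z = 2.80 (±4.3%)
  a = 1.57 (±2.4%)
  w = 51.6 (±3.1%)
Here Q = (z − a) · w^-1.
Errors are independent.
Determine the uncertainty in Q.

Let u = z − a = 1.23. δu = √(δz² + δa²) = √(0.0145 + 0.00142) = 0.126, so δu/u = 0.103.
Q is then a monomial in u, w:
δQ/Q = √((δu/u)² + (-1·δw/w)²) = √(0.0105 + 0.000961) = 0.107
Q = 0.0238, so δQ = 0.107 × 0.0238 = 0.00255.

0.00255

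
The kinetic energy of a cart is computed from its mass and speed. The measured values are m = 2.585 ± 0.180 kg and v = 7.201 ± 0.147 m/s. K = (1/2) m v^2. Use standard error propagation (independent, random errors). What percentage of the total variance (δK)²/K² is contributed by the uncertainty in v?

(δK/K)² = (1·δm/m)² + (2·δv/v)²
  m term: (1×0.0696)² = 0.00485
  v term: (2×0.0204)² = 0.00167
Total = 0.00652. Share from v = 0.00167/0.00652 = 0.256.

25.6%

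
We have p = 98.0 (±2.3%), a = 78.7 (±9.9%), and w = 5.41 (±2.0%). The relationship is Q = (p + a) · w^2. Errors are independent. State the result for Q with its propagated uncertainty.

5170 ± 315

Let u = p + a = 177. δu = √(δp² + δa²) = √(5.08 + 60.7) = 8.11, so δu/u = 0.0459.
Q is then a monomial in u, w:
δQ/Q = √((δu/u)² + (2·δw/w)²) = √(0.00211 + 0.00160) = 0.0609
Q = 5170, so δQ = 0.0609 × 5170 = 315.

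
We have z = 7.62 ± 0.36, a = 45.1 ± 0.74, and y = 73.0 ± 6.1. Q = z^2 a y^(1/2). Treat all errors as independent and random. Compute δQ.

2340

Each factor contributes (exponent × relative error)² to (δQ/Q)²:
  (2·δz/z)² = (2×0.0472)² = 0.00893;  (1·δa/a)² = (1×0.0164)² = 0.000269;  (½·δy/y)² = (0.5×0.0836)² = 0.00175
δQ/Q = √(0.0109) = 0.105
Q = 22400, so δQ = 0.105 × 22400 = 2340.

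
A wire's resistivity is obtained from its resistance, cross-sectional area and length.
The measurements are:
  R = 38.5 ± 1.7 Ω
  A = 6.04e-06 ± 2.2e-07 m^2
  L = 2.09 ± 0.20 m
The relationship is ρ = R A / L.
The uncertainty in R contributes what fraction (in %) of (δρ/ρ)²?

15.7%

(δρ/ρ)² = (1·δR/R)² + (1·δA/A)² + (-1·δL/L)²
  R term: (1×0.0442)² = 0.00195
  A term: (1×0.0364)² = 0.00133
  L term: (-1×0.0957)² = 0.00916
Total = 0.0124. Share from R = 0.00195/0.0124 = 0.157.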